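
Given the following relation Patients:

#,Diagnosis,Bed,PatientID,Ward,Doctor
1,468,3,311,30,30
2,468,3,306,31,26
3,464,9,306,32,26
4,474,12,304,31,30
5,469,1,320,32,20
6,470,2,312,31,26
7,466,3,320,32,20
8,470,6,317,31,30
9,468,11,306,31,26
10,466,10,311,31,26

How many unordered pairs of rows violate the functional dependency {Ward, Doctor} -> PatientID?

(Ward=31, Doctor=26): violating pairs (2,6), (2,10), (6,9), (6,10), (9,10) — 5 pairs.
(Ward=31, Doctor=30): violating pairs (4,8) — 1 pair.
(Ward=32, Doctor=20): all 2 rows agree on PatientID — 0 pairs.

6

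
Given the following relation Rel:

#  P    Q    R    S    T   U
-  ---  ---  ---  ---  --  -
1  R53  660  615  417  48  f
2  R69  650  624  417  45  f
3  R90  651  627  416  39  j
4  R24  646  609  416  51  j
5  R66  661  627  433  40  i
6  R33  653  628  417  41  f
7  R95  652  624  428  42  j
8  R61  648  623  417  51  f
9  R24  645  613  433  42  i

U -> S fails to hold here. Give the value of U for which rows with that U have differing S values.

U=f: rows 1, 2, 6, 8 → S = 417, 417, 417, 417 ✓
U=j: rows 3, 4, 7 → S takes values {416, 428} — violation
U=i: rows 5, 9 → S = 433, 433 ✓
The only U value with inconsistent S is U=j.

j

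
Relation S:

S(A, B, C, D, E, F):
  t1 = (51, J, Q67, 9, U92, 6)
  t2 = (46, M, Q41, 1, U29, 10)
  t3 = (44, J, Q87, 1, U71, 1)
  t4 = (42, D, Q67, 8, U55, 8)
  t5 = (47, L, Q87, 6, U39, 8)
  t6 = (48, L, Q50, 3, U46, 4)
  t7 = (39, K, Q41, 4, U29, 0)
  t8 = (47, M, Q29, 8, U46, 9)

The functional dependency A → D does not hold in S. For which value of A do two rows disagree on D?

A=51: row 1 → D = 9 ✓
A=46: row 2 → D = 1 ✓
A=44: row 3 → D = 1 ✓
A=42: row 4 → D = 8 ✓
A=47: rows 5, 8 → D takes values {6, 8} — violation
A=48: row 6 → D = 3 ✓
A=39: row 7 → D = 4 ✓
The only A value with inconsistent D is A=47.

47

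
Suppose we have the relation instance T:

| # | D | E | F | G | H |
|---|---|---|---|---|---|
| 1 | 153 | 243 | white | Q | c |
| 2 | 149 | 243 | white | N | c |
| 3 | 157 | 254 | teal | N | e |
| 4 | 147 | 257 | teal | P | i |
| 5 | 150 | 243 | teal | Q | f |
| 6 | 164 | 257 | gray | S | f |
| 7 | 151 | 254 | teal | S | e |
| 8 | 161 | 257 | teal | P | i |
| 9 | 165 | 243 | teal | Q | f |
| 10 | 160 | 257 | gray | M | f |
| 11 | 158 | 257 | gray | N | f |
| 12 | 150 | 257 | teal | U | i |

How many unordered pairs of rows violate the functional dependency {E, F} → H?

0

(E=243, F=white): all 2 rows agree on H — 0 pairs.
(E=254, F=teal): all 2 rows agree on H — 0 pairs.
(E=257, F=teal): all 3 rows agree on H — 0 pairs.
(E=243, F=teal): all 2 rows agree on H — 0 pairs.
(E=257, F=gray): all 3 rows agree on H — 0 pairs.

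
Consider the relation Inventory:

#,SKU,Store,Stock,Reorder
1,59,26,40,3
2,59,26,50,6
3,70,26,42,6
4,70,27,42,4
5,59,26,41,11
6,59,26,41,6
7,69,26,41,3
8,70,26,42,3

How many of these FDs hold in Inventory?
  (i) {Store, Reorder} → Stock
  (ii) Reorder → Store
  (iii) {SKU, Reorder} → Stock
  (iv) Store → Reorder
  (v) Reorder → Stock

1

(i) {Store, Reorder} → Stock: (Store=26, Reorder=3): rows 1, 7, 8 → Stock takes values {40, 41, 42} — violation; (Store=26, Reorder=6): rows 2, 3, 6 → Stock takes values {50, 42, 41} — violation — fails.
(ii) Reorder → Store: every LHS value maps to a single RHS value — holds.
(iii) {SKU, Reorder} → Stock: (SKU=59, Reorder=6): rows 2, 6 → Stock takes values {50, 41} — violation — fails.
(iv) Store → Reorder: Store=26: rows 1, 2, 3, 5, 6, 7, 8 → Reorder takes values {3, 6, 11} — violation — fails.
(v) Reorder → Stock: Reorder=3: rows 1, 7, 8 → Stock takes values {40, 41, 42} — violation; Reorder=6: rows 2, 3, 6 → Stock takes values {50, 42, 41} — violation — fails.
1 of the 5 dependencies holds.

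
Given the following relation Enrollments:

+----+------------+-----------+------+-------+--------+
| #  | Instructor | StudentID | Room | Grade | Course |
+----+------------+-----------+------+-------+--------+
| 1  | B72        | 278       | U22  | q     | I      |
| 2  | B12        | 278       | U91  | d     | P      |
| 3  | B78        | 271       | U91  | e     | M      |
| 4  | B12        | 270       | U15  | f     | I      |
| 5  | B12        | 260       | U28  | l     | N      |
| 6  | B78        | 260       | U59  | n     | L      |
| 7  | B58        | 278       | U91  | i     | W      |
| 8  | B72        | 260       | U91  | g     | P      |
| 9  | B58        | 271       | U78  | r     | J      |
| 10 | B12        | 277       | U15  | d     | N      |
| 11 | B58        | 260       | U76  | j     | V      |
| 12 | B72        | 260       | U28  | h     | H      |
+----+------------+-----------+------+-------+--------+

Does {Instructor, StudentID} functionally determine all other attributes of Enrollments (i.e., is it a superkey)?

No

Rows 8 and 12 have the same {Instructor, StudentID} value (Instructor=B72, StudentID=260) but are distinct tuples, so {Instructor, StudentID} does not determine every attribute — not a superkey.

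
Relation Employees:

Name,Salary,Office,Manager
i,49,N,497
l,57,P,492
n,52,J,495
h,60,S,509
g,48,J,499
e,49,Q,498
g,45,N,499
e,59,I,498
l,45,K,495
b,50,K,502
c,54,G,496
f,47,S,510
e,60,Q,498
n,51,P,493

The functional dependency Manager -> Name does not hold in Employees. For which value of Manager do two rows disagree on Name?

Manager=497: 1 row → Name = i ✓
Manager=492: 1 row → Name = l ✓
Manager=495: 2 rows → Name takes values {n, l} — violation
Manager=509: 1 row → Name = h ✓
Manager=499: 2 rows → Name = g, g ✓
Manager=498: 3 rows → Name = e, e, e ✓
Manager=502: 1 row → Name = b ✓
Manager=496: 1 row → Name = c ✓
Manager=510: 1 row → Name = f ✓
Manager=493: 1 row → Name = n ✓
The only Manager value with inconsistent Name is Manager=495.

495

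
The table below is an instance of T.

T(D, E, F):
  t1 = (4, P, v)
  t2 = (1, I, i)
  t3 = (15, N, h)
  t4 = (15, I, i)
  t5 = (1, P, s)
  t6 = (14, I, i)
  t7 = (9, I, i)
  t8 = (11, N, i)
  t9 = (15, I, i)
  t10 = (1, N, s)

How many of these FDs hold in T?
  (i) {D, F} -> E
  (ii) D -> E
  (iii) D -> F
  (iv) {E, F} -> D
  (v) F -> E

(i) {D, F} -> E: (D=1, F=s): rows 5, 10 → E takes values {P, N} — violation — fails.
(ii) D -> E: D=1: rows 2, 5, 10 → E takes values {I, P, N} — violation; D=15: rows 3, 4, 9 → E takes values {N, I} — violation — fails.
(iii) D -> F: D=1: rows 2, 5, 10 → F takes values {i, s} — violation; D=15: rows 3, 4, 9 → F takes values {h, i} — violation — fails.
(iv) {E, F} -> D: (E=I, F=i): rows 2, 4, 6, 7, 9 → D takes values {1, 15, 14, 9} — violation — fails.
(v) F -> E: F=i: rows 2, 4, 6, 7, 8, 9 → E takes values {I, N} — violation; F=s: rows 5, 10 → E takes values {P, N} — violation — fails.
None of the 5 dependencies hold.

0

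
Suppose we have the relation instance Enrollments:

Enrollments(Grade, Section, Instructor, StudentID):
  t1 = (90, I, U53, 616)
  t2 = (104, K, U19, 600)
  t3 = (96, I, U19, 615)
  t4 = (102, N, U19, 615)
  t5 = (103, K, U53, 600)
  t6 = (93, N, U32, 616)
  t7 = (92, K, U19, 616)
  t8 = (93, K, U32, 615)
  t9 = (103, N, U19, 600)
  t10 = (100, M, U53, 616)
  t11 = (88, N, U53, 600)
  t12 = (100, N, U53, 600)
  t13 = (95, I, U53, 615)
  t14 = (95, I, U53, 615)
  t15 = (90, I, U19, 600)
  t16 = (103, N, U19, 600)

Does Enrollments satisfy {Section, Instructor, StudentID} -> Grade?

No

(Section=I, Instructor=U53, StudentID=616): row 1 → Grade = 90 ✓
(Section=K, Instructor=U19, StudentID=600): row 2 → Grade = 104 ✓
(Section=I, Instructor=U19, StudentID=615): row 3 → Grade = 96 ✓
(Section=N, Instructor=U19, StudentID=615): row 4 → Grade = 102 ✓
(Section=K, Instructor=U53, StudentID=600): row 5 → Grade = 103 ✓
(Section=N, Instructor=U32, StudentID=616): row 6 → Grade = 93 ✓
(Section=K, Instructor=U19, StudentID=616): row 7 → Grade = 92 ✓
(Section=K, Instructor=U32, StudentID=615): row 8 → Grade = 93 ✓
(Section=N, Instructor=U19, StudentID=600): rows 9, 16 → Grade = 103, 103 ✓
(Section=M, Instructor=U53, StudentID=616): row 10 → Grade = 100 ✓
(Section=N, Instructor=U53, StudentID=600): rows 11, 12 → Grade takes values {88, 100} — violation
(Section=I, Instructor=U53, StudentID=615): rows 13, 14 → Grade = 95, 95 ✓
(Section=I, Instructor=U19, StudentID=600): row 15 → Grade = 90 ✓
Two rows agree on {Section, Instructor, StudentID} but differ on Grade, so {Section, Instructor, StudentID} -> Grade does not hold.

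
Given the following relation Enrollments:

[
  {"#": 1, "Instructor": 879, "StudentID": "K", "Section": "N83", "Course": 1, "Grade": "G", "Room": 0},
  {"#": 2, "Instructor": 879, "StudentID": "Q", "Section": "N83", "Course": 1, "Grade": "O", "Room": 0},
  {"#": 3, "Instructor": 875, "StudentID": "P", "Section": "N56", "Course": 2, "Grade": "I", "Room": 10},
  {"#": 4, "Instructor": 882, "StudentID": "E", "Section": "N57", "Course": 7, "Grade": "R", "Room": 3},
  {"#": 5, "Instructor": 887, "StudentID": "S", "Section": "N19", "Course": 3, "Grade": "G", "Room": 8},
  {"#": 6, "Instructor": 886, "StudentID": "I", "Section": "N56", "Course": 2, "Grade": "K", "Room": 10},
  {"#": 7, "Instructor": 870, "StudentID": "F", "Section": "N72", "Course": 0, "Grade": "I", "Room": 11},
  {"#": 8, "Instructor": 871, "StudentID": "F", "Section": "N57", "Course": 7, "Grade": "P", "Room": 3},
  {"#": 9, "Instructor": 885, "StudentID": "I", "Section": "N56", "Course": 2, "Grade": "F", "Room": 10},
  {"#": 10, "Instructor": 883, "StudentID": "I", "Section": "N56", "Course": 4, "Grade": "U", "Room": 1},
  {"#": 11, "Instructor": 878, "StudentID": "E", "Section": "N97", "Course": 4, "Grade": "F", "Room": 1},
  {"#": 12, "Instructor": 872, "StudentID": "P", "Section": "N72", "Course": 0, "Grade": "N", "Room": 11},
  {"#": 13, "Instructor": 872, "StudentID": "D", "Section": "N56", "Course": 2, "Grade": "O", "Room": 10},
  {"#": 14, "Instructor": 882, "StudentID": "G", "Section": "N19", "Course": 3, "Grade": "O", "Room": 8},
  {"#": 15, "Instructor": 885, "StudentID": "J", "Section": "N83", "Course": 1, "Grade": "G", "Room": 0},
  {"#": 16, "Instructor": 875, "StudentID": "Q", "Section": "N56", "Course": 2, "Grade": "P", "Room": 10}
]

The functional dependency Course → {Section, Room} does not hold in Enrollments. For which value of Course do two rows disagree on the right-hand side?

4

Course=1: rows 1, 2, 15 → {Section,Room} = (N83, 0), (N83, 0), (N83, 0) ✓
Course=2: rows 3, 6, 9, 13, 16 → {Section,Room} = (N56, 10), (N56, 10), (N56, 10), (N56, 10), (N56, 10) ✓
Course=7: rows 4, 8 → {Section,Room} = (N57, 3), (N57, 3) ✓
Course=3: rows 5, 14 → {Section,Room} = (N19, 8), (N19, 8) ✓
Course=0: rows 7, 12 → {Section,Room} = (N72, 11), (N72, 11) ✓
Course=4: rows 10, 11 → {Section,Room} takes values {(N56, 1), (N97, 1)} — violation
The only Course value with inconsistent RHS is Course=4.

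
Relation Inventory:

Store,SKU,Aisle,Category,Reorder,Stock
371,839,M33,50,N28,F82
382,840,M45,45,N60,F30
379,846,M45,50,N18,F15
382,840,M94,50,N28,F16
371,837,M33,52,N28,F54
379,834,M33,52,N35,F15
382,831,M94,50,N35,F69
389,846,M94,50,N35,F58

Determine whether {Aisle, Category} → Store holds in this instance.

(Aisle=M33, Category=50): 1 row → Store = 371 ✓
(Aisle=M45, Category=45): 1 row → Store = 382 ✓
(Aisle=M45, Category=50): 1 row → Store = 379 ✓
(Aisle=M94, Category=50): 3 rows → Store takes values {382, 389} — violation
(Aisle=M33, Category=52): 2 rows → Store takes values {371, 379} — violation
Two rows agree on {Aisle, Category} but differ on Store, so {Aisle, Category} → Store does not hold.

No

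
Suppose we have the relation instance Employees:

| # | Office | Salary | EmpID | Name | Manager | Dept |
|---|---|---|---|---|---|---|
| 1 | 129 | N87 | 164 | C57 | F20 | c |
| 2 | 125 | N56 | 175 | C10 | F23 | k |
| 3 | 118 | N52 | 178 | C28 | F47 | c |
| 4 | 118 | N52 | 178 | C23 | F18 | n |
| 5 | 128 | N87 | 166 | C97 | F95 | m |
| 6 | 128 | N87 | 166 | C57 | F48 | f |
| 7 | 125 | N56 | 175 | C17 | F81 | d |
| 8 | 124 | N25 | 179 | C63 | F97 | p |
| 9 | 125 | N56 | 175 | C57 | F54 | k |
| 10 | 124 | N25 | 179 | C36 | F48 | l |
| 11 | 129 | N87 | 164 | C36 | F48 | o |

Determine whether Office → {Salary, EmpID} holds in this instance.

Office=129: rows 1, 11 → {Salary,EmpID} = (N87, 164), (N87, 164) ✓
Office=125: rows 2, 7, 9 → {Salary,EmpID} = (N56, 175), (N56, 175), (N56, 175) ✓
Office=118: rows 3, 4 → {Salary,EmpID} = (N52, 178), (N52, 178) ✓
Office=128: rows 5, 6 → {Salary,EmpID} = (N87, 166), (N87, 166) ✓
Office=124: rows 8, 10 → {Salary,EmpID} = (N25, 179), (N25, 179) ✓
Every Office value is associated with a single {Salary, EmpID} value, so Office → {Salary, EmpID} holds.

Yes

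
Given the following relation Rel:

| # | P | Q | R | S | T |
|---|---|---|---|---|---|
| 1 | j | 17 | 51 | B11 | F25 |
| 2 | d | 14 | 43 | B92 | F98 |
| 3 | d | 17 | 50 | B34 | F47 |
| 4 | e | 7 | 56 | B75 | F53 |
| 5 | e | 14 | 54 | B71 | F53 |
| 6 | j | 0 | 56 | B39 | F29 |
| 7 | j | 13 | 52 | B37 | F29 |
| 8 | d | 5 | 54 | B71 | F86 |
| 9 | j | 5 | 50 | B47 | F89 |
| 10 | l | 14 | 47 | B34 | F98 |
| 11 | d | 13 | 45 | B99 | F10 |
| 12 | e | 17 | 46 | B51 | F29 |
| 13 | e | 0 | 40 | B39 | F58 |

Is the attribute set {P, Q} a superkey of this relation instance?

Yes

All 13 rows have distinct {P, Q} values, so {P, Q} → (all attributes) holds and {P, Q} is a superkey.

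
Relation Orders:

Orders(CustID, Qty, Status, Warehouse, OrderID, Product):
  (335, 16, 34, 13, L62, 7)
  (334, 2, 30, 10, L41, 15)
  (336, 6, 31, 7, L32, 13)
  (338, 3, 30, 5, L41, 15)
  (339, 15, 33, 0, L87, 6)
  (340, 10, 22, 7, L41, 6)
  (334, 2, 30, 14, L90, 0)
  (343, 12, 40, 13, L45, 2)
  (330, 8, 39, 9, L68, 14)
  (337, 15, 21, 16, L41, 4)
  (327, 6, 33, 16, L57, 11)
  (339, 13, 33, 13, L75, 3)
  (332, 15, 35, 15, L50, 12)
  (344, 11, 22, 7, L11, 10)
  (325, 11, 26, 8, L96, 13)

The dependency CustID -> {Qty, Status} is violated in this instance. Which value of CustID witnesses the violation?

CustID=335: 1 row → {Qty,Status} = (16, 34) ✓
CustID=334: 2 rows → {Qty,Status} = (2, 30), (2, 30) ✓
CustID=336: 1 row → {Qty,Status} = (6, 31) ✓
CustID=338: 1 row → {Qty,Status} = (3, 30) ✓
CustID=339: 2 rows → {Qty,Status} takes values {(15, 33), (13, 33)} — violation
CustID=340: 1 row → {Qty,Status} = (10, 22) ✓
CustID=343: 1 row → {Qty,Status} = (12, 40) ✓
CustID=330: 1 row → {Qty,Status} = (8, 39) ✓
CustID=337: 1 row → {Qty,Status} = (15, 21) ✓
CustID=327: 1 row → {Qty,Status} = (6, 33) ✓
CustID=332: 1 row → {Qty,Status} = (15, 35) ✓
CustID=344: 1 row → {Qty,Status} = (11, 22) ✓
CustID=325: 1 row → {Qty,Status} = (11, 26) ✓
The only CustID value with inconsistent RHS is CustID=339.

339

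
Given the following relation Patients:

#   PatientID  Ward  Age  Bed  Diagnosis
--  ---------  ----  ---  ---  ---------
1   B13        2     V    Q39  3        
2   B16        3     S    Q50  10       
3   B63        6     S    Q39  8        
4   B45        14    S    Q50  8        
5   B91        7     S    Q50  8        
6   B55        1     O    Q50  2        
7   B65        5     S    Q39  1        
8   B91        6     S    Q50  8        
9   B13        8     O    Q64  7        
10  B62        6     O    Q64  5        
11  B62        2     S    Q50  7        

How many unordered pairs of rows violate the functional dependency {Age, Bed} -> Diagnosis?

9

(Age=S, Bed=Q50): violating pairs (2,4), (2,5), (2,8), (2,11), (4,11), (5,11), (8,11) — 7 pairs.
(Age=S, Bed=Q39): violating pairs (3,7) — 1 pair.
(Age=O, Bed=Q64): violating pairs (9,10) — 1 pair.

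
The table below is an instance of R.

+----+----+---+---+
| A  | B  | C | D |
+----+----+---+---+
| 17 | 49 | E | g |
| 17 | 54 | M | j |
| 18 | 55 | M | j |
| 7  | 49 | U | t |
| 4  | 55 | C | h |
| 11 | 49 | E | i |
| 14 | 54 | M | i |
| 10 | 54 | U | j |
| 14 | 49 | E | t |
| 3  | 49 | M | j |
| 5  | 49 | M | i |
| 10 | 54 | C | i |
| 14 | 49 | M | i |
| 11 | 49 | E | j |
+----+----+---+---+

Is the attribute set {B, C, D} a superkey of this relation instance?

No

Two distinct rows share (B=49, C=M, D=i), so {B, C, D} does not determine every attribute — not a superkey.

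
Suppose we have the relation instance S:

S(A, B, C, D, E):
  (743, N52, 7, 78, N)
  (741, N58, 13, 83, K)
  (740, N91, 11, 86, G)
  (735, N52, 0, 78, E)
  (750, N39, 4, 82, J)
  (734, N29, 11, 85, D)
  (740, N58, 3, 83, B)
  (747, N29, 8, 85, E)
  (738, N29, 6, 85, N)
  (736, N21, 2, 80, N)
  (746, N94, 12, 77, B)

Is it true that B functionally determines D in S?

B=N52: 2 rows → D = 78, 78 ✓
B=N58: 2 rows → D = 83, 83 ✓
B=N91: 1 row → D = 86 ✓
B=N39: 1 row → D = 82 ✓
B=N29: 3 rows → D = 85, 85, 85 ✓
B=N21: 1 row → D = 80 ✓
B=N94: 1 row → D = 77 ✓
Every B value is associated with a single D value, so B → D holds.

Yes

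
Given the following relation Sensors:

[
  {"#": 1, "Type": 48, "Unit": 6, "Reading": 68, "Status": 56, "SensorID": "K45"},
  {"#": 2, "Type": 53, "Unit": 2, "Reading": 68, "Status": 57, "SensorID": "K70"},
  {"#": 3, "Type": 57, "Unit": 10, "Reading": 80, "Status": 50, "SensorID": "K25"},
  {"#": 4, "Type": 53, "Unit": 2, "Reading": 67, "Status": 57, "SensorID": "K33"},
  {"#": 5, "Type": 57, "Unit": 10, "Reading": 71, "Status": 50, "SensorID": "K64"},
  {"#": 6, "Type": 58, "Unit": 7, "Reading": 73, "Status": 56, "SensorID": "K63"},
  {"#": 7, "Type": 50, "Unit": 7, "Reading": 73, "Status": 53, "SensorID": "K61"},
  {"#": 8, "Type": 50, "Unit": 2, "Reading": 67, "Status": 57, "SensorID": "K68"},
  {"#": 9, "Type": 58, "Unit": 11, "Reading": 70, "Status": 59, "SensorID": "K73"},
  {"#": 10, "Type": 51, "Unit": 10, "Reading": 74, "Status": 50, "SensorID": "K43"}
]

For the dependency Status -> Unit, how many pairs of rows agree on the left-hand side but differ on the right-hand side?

1

Status=56: violating pairs (1,6) — 1 pair.
Status=57: all 3 rows agree on Unit — 0 pairs.
Status=50: all 3 rows agree on Unit — 0 pairs.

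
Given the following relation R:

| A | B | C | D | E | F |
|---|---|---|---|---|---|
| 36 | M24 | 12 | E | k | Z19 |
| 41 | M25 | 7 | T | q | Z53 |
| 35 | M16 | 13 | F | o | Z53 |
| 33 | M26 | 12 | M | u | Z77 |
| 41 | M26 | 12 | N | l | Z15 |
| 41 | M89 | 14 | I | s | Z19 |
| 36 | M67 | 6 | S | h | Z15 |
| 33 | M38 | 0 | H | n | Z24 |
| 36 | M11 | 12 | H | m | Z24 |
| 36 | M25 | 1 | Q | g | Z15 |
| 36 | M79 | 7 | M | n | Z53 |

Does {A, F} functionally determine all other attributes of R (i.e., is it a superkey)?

No

Two distinct rows share (A=36, F=Z15), so {A, F} does not determine every attribute — not a superkey.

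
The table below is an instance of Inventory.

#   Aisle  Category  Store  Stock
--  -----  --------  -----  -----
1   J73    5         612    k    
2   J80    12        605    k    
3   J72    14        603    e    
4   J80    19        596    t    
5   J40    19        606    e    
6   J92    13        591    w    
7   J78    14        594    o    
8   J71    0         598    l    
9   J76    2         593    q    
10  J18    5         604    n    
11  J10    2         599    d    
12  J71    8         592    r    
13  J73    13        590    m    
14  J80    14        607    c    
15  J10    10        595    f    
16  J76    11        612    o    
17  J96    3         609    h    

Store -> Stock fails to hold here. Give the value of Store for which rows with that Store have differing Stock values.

Store=612: rows 1, 16 → Stock takes values {k, o} — violation
Store=605: row 2 → Stock = k ✓
Store=603: row 3 → Stock = e ✓
Store=596: row 4 → Stock = t ✓
Store=606: row 5 → Stock = e ✓
Store=591: row 6 → Stock = w ✓
Store=594: row 7 → Stock = o ✓
Store=598: row 8 → Stock = l ✓
Store=593: row 9 → Stock = q ✓
Store=604: row 10 → Stock = n ✓
Store=599: row 11 → Stock = d ✓
Store=592: row 12 → Stock = r ✓
Store=590: row 13 → Stock = m ✓
Store=607: row 14 → Stock = c ✓
Store=595: row 15 → Stock = f ✓
Store=609: row 17 → Stock = h ✓
The only Store value with inconsistent Stock is Store=612.

612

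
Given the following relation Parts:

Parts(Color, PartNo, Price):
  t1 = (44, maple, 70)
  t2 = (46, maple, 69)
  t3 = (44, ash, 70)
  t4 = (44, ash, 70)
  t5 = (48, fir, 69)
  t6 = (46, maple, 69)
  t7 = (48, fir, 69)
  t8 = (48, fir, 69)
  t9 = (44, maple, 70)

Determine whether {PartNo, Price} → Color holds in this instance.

(PartNo=maple, Price=70): rows 1, 9 → Color = 44, 44 ✓
(PartNo=maple, Price=69): rows 2, 6 → Color = 46, 46 ✓
(PartNo=ash, Price=70): rows 3, 4 → Color = 44, 44 ✓
(PartNo=fir, Price=69): rows 5, 7, 8 → Color = 48, 48, 48 ✓
Every {PartNo, Price} value is associated with a single Color value, so {PartNo, Price} → Color holds.

Yes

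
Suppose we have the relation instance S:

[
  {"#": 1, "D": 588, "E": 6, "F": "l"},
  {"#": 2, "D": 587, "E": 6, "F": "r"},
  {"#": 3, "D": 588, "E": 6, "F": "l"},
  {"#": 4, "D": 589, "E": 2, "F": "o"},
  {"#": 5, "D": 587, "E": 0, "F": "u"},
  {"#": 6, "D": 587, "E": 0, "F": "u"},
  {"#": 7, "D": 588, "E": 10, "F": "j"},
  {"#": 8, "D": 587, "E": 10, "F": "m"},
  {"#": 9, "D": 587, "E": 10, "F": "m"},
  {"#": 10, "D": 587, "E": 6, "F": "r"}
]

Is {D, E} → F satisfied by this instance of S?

Yes

(D=588, E=6): rows 1, 3 → F = l, l ✓
(D=587, E=6): rows 2, 10 → F = r, r ✓
(D=589, E=2): row 4 → F = o ✓
(D=587, E=0): rows 5, 6 → F = u, u ✓
(D=588, E=10): row 7 → F = j ✓
(D=587, E=10): rows 8, 9 → F = m, m ✓
Every {D, E} value is associated with a single F value, so {D, E} → F holds.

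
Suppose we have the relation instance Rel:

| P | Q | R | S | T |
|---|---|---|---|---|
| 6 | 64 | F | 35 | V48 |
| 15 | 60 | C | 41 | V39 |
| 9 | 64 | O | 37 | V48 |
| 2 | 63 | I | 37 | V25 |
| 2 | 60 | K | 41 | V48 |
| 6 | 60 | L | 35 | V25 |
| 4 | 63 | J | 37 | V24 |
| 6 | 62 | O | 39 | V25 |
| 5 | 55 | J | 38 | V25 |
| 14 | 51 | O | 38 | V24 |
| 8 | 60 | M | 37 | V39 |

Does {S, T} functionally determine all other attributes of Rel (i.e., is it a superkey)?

All 11 rows have distinct {S, T} values, so {S, T} → (all attributes) holds and {S, T} is a superkey.

Yes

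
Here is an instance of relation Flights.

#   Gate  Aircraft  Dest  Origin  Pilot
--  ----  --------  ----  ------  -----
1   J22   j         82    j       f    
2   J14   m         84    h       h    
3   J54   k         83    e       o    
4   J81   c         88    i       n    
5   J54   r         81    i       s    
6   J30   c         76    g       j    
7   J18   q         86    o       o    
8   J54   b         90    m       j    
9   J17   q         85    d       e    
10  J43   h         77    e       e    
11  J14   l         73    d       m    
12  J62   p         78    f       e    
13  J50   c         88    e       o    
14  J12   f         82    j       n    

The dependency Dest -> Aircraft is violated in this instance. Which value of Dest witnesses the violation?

82

Dest=82: rows 1, 14 → Aircraft takes values {j, f} — violation
Dest=84: row 2 → Aircraft = m ✓
Dest=83: row 3 → Aircraft = k ✓
Dest=88: rows 4, 13 → Aircraft = c, c ✓
Dest=81: row 5 → Aircraft = r ✓
Dest=76: row 6 → Aircraft = c ✓
Dest=86: row 7 → Aircraft = q ✓
Dest=90: row 8 → Aircraft = b ✓
Dest=85: row 9 → Aircraft = q ✓
Dest=77: row 10 → Aircraft = h ✓
Dest=73: row 11 → Aircraft = l ✓
Dest=78: row 12 → Aircraft = p ✓
The only Dest value with inconsistent Aircraft is Dest=82.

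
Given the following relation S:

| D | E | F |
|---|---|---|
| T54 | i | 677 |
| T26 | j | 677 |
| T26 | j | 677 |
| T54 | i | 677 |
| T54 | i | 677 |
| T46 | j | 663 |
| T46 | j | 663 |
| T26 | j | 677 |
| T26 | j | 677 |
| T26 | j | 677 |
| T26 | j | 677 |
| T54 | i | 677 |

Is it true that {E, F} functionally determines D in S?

Yes

(E=i, F=677): 4 rows → D = T54, T54, T54, T54 ✓
(E=j, F=677): 6 rows → D = T26, T26, T26, T26, T26, T26 ✓
(E=j, F=663): 2 rows → D = T46, T46 ✓
Every {E, F} value is associated with a single D value, so {E, F} → D holds.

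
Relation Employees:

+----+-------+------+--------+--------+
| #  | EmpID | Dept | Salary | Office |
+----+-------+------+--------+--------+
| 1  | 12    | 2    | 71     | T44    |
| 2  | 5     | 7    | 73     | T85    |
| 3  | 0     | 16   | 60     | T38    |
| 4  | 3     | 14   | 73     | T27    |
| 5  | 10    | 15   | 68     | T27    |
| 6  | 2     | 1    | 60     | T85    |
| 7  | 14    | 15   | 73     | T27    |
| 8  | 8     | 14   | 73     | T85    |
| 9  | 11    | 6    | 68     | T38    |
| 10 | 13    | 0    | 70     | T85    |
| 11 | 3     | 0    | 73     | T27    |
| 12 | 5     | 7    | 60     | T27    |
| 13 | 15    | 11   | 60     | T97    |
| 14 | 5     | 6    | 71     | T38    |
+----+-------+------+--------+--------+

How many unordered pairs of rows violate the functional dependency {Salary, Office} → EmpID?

(Salary=73, Office=T85): violating pairs (2,8) — 1 pair.
(Salary=73, Office=T27): violating pairs (4,7), (7,11) — 2 pairs.

3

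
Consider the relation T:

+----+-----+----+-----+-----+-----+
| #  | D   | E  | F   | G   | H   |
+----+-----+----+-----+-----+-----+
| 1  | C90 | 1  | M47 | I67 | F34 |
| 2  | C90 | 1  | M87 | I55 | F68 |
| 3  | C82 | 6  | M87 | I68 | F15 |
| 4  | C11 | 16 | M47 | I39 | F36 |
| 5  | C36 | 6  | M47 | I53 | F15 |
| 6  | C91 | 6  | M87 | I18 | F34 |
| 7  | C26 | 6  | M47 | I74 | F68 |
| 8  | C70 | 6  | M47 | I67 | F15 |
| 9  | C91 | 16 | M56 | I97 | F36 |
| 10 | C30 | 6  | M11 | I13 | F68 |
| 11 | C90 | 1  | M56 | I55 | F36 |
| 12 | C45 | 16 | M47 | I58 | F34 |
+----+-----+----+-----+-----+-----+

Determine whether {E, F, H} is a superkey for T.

No

Rows 5 and 8 have the same {E, F, H} value (E=6, F=M47, H=F15) but are distinct tuples, so {E, F, H} does not determine every attribute — not a superkey.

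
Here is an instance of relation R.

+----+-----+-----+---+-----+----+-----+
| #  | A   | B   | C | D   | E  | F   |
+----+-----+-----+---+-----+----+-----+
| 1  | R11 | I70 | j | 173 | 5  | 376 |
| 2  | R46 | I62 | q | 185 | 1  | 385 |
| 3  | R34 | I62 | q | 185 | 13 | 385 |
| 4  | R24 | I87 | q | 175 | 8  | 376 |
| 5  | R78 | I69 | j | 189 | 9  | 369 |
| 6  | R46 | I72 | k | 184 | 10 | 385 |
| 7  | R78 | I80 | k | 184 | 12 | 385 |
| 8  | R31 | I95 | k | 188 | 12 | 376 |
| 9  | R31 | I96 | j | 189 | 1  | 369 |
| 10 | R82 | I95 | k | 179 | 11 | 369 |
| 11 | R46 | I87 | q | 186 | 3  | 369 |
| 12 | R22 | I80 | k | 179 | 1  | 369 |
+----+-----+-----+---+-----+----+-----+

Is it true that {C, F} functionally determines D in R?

Yes

(C=j, F=376): row 1 → D = 173 ✓
(C=q, F=385): rows 2, 3 → D = 185, 185 ✓
(C=q, F=376): row 4 → D = 175 ✓
(C=j, F=369): rows 5, 9 → D = 189, 189 ✓
(C=k, F=385): rows 6, 7 → D = 184, 184 ✓
(C=k, F=376): row 8 → D = 188 ✓
(C=k, F=369): rows 10, 12 → D = 179, 179 ✓
(C=q, F=369): row 11 → D = 186 ✓
Every {C, F} value is associated with a single D value, so {C, F} -> D holds.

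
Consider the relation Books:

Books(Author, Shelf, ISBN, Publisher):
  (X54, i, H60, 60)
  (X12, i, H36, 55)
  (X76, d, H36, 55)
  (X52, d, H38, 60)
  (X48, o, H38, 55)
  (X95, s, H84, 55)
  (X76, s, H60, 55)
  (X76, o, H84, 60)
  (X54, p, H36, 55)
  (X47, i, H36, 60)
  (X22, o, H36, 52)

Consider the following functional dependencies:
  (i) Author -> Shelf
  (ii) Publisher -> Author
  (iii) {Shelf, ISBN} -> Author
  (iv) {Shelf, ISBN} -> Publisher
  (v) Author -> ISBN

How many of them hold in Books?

(i) Author -> Shelf: Author=X54: 2 rows → Shelf takes values {i, p} — violation; Author=X76: 3 rows → Shelf takes values {d, s, o} — violation — fails.
(ii) Publisher -> Author: Publisher=60: 4 rows → Author takes values {X54, X52, X76, X47} — violation; Publisher=55: 6 rows → Author takes values {X12, X76, X48, X95, X54} — violation — fails.
(iii) {Shelf, ISBN} -> Author: (Shelf=i, ISBN=H36): 2 rows → Author takes values {X12, X47} — violation — fails.
(iv) {Shelf, ISBN} -> Publisher: (Shelf=i, ISBN=H36): 2 rows → Publisher takes values {55, 60} — violation — fails.
(v) Author -> ISBN: Author=X54: 2 rows → ISBN takes values {H60, H36} — violation; Author=X76: 3 rows → ISBN takes values {H36, H60, H84} — violation — fails.
None of the 5 dependencies hold.

0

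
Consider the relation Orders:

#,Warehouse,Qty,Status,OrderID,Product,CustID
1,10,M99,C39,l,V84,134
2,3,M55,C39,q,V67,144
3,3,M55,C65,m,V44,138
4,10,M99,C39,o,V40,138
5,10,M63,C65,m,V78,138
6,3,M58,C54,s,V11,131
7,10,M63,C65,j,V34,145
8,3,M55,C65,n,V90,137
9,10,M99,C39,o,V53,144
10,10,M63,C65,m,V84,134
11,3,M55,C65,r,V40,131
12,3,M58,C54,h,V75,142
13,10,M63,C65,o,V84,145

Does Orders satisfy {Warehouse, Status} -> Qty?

(Warehouse=10, Status=C39): rows 1, 4, 9 → Qty = M99, M99, M99 ✓
(Warehouse=3, Status=C39): row 2 → Qty = M55 ✓
(Warehouse=3, Status=C65): rows 3, 8, 11 → Qty = M55, M55, M55 ✓
(Warehouse=10, Status=C65): rows 5, 7, 10, 13 → Qty = M63, M63, M63, M63 ✓
(Warehouse=3, Status=C54): rows 6, 12 → Qty = M58, M58 ✓
Every {Warehouse, Status} value is associated with a single Qty value, so {Warehouse, Status} -> Qty holds.

Yes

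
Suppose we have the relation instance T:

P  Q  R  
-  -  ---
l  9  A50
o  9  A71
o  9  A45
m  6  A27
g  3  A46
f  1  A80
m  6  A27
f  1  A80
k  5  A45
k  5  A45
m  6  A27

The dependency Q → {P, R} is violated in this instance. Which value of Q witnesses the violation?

Q=9: 3 rows → {P,R} takes values {(l, A50), (o, A71), (o, A45)} — violation
Q=6: 3 rows → {P,R} = (m, A27), (m, A27), (m, A27) ✓
Q=3: 1 row → {P,R} = (g, A46) ✓
Q=1: 2 rows → {P,R} = (f, A80), (f, A80) ✓
Q=5: 2 rows → {P,R} = (k, A45), (k, A45) ✓
The only Q value with inconsistent RHS is Q=9.

9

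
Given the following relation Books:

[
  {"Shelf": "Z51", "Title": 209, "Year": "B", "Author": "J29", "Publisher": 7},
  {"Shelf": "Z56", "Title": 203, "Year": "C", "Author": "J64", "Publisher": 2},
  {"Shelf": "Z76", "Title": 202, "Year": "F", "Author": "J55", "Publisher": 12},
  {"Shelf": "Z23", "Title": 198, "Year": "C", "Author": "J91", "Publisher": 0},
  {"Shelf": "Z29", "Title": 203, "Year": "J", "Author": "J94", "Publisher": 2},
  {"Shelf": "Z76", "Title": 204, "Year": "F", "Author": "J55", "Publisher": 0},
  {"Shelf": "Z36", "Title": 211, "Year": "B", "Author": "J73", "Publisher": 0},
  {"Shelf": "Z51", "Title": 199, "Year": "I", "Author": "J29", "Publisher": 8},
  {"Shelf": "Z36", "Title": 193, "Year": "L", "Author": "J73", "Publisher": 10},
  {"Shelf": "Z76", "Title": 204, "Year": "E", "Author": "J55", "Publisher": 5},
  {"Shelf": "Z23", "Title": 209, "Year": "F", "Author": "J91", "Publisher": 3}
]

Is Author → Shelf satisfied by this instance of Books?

Author=J29: 2 rows → Shelf = Z51, Z51 ✓
Author=J64: 1 row → Shelf = Z56 ✓
Author=J55: 3 rows → Shelf = Z76, Z76, Z76 ✓
Author=J91: 2 rows → Shelf = Z23, Z23 ✓
Author=J94: 1 row → Shelf = Z29 ✓
Author=J73: 2 rows → Shelf = Z36, Z36 ✓
Every Author value is associated with a single Shelf value, so Author → Shelf holds.

Yes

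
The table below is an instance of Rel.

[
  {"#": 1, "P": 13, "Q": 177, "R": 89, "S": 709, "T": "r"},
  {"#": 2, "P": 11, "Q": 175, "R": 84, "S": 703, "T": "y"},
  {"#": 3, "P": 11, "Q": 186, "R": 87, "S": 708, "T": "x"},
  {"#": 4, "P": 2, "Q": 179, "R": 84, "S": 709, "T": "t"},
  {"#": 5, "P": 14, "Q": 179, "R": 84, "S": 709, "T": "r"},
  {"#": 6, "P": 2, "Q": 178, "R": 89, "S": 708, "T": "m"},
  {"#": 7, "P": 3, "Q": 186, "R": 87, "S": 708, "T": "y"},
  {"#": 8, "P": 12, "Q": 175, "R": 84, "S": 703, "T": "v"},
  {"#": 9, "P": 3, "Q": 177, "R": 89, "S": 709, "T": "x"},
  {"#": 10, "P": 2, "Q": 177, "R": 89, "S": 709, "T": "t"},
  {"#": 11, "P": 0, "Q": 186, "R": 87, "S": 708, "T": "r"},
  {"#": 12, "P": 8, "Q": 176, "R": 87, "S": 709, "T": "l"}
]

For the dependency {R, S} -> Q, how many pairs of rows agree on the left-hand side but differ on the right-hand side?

(R=89, S=709): all 3 rows agree on Q — 0 pairs.
(R=84, S=703): all 2 rows agree on Q — 0 pairs.
(R=87, S=708): all 3 rows agree on Q — 0 pairs.
(R=84, S=709): all 2 rows agree on Q — 0 pairs.

0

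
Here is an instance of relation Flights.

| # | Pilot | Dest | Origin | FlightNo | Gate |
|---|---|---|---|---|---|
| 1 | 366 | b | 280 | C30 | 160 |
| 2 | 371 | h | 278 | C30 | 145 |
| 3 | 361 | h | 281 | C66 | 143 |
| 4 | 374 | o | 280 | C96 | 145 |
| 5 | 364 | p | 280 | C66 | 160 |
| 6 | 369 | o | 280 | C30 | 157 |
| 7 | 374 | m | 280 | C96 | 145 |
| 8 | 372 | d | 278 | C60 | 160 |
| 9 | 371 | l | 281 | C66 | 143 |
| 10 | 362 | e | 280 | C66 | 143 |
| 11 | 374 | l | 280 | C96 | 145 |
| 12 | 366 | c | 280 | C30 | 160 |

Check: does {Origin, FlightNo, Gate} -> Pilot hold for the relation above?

No

(Origin=280, FlightNo=C30, Gate=160): rows 1, 12 → Pilot = 366, 366 ✓
(Origin=278, FlightNo=C30, Gate=145): row 2 → Pilot = 371 ✓
(Origin=281, FlightNo=C66, Gate=143): rows 3, 9 → Pilot takes values {361, 371} — violation
(Origin=280, FlightNo=C96, Gate=145): rows 4, 7, 11 → Pilot = 374, 374, 374 ✓
(Origin=280, FlightNo=C66, Gate=160): row 5 → Pilot = 364 ✓
(Origin=280, FlightNo=C30, Gate=157): row 6 → Pilot = 369 ✓
(Origin=278, FlightNo=C60, Gate=160): row 8 → Pilot = 372 ✓
(Origin=280, FlightNo=C66, Gate=143): row 10 → Pilot = 362 ✓
Two rows agree on {Origin, FlightNo, Gate} but differ on Pilot, so {Origin, FlightNo, Gate} -> Pilot does not hold.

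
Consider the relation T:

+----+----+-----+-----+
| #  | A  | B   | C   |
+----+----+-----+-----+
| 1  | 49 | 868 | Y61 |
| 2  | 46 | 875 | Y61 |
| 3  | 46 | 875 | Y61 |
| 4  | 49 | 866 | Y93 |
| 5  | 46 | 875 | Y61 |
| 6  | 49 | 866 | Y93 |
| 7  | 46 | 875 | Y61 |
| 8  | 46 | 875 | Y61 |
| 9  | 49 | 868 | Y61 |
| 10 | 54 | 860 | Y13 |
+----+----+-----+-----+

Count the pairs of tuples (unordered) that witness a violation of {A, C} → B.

0

(A=49, C=Y61): all 2 rows agree on B — 0 pairs.
(A=46, C=Y61): all 5 rows agree on B — 0 pairs.
(A=49, C=Y93): all 2 rows agree on B — 0 pairs.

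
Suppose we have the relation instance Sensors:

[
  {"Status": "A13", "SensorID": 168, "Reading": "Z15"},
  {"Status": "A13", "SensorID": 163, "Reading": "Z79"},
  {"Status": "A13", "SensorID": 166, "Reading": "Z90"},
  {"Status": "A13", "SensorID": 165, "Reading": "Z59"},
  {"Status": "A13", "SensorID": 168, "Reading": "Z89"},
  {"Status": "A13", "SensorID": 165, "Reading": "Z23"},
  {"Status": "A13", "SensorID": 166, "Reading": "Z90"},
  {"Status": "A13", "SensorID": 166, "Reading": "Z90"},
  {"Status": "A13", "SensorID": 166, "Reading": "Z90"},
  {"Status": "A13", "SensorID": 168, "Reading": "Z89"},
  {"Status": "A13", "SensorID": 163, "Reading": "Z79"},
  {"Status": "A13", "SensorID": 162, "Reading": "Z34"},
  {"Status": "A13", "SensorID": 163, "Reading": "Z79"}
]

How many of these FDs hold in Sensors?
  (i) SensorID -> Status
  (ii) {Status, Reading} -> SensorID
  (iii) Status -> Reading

(i) SensorID -> Status: every LHS value maps to a single RHS value — holds.
(ii) {Status, Reading} -> SensorID: every LHS value maps to a single RHS value — holds.
(iii) Status -> Reading: Status=A13: 13 rows → Reading takes values {Z15, Z79, Z90, Z59, Z89, Z23, Z34} — violation — fails.
2 of the 3 dependencies hold.

2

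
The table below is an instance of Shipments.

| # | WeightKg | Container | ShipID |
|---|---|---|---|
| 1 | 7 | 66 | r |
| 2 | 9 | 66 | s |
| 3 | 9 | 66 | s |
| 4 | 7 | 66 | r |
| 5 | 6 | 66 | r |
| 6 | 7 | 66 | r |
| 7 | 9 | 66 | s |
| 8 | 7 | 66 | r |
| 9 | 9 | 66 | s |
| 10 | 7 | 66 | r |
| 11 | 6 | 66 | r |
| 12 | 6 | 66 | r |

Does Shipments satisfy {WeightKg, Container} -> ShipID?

(WeightKg=7, Container=66): rows 1, 4, 6, 8, 10 → ShipID = r, r, r, r, r ✓
(WeightKg=9, Container=66): rows 2, 3, 7, 9 → ShipID = s, s, s, s ✓
(WeightKg=6, Container=66): rows 5, 11, 12 → ShipID = r, r, r ✓
Every {WeightKg, Container} value is associated with a single ShipID value, so {WeightKg, Container} -> ShipID holds.

Yes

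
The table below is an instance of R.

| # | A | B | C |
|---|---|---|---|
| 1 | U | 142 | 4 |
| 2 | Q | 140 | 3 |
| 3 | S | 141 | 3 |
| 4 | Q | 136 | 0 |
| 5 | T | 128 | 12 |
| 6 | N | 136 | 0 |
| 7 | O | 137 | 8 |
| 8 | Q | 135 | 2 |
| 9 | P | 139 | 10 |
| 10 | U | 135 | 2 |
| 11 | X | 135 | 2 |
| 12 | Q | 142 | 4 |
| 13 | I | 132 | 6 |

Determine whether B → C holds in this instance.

Yes

B=142: rows 1, 12 → C = 4, 4 ✓
B=140: row 2 → C = 3 ✓
B=141: row 3 → C = 3 ✓
B=136: rows 4, 6 → C = 0, 0 ✓
B=128: row 5 → C = 12 ✓
B=137: row 7 → C = 8 ✓
B=135: rows 8, 10, 11 → C = 2, 2, 2 ✓
B=139: row 9 → C = 10 ✓
B=132: row 13 → C = 6 ✓
Every B value is associated with a single C value, so B → C holds.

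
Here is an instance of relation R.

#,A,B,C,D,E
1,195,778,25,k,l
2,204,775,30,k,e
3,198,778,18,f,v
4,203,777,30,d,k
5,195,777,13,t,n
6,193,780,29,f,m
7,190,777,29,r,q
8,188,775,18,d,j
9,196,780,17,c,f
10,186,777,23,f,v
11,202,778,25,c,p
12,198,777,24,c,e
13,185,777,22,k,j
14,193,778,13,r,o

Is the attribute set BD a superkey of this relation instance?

All 14 rows have distinct BD values, so BD → (all attributes) holds and BD is a superkey.

Yes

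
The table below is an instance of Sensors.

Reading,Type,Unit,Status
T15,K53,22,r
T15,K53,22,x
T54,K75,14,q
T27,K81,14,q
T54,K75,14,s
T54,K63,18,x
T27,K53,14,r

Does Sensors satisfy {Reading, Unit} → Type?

(Reading=T15, Unit=22): 2 rows → Type = K53, K53 ✓
(Reading=T54, Unit=14): 2 rows → Type = K75, K75 ✓
(Reading=T27, Unit=14): 2 rows → Type takes values {K81, K53} — violation
(Reading=T54, Unit=18): 1 row → Type = K63 ✓
Two rows agree on {Reading, Unit} but differ on Type, so {Reading, Unit} → Type does not hold.

No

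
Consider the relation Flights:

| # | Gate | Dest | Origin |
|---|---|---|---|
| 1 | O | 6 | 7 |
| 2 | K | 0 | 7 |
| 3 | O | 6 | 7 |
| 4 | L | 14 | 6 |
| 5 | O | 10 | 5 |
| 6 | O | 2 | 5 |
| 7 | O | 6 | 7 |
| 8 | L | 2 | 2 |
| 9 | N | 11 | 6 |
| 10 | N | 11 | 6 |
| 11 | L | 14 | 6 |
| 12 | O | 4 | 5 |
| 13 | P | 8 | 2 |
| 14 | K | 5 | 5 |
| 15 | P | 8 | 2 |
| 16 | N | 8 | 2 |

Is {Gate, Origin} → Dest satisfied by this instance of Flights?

(Gate=O, Origin=7): rows 1, 3, 7 → Dest = 6, 6, 6 ✓
(Gate=K, Origin=7): row 2 → Dest = 0 ✓
(Gate=L, Origin=6): rows 4, 11 → Dest = 14, 14 ✓
(Gate=O, Origin=5): rows 5, 6, 12 → Dest takes values {10, 2, 4} — violation
(Gate=L, Origin=2): row 8 → Dest = 2 ✓
(Gate=N, Origin=6): rows 9, 10 → Dest = 11, 11 ✓
(Gate=P, Origin=2): rows 13, 15 → Dest = 8, 8 ✓
(Gate=K, Origin=5): row 14 → Dest = 5 ✓
(Gate=N, Origin=2): row 16 → Dest = 8 ✓
Two rows agree on {Gate, Origin} but differ on Dest, so {Gate, Origin} → Dest does not hold.

No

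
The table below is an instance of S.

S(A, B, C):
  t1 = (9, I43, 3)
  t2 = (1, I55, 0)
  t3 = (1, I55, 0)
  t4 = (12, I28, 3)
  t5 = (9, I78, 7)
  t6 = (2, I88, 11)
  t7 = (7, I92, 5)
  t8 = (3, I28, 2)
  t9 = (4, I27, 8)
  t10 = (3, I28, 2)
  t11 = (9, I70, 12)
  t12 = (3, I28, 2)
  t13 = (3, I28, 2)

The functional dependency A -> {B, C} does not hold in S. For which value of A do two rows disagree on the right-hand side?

A=9: rows 1, 5, 11 → {B,C} takes values {(I43, 3), (I78, 7), (I70, 12)} — violation
A=1: rows 2, 3 → {B,C} = (I55, 0), (I55, 0) ✓
A=12: row 4 → {B,C} = (I28, 3) ✓
A=2: row 6 → {B,C} = (I88, 11) ✓
A=7: row 7 → {B,C} = (I92, 5) ✓
A=3: rows 8, 10, 12, 13 → {B,C} = (I28, 2), (I28, 2), (I28, 2), (I28, 2) ✓
A=4: row 9 → {B,C} = (I27, 8) ✓
The only A value with inconsistent RHS is A=9.

9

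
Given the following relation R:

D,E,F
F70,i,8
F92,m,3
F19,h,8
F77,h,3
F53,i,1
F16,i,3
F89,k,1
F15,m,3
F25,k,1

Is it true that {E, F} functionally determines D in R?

(E=i, F=8): 1 row → D = F70 ✓
(E=m, F=3): 2 rows → D takes values {F92, F15} — violation
(E=h, F=8): 1 row → D = F19 ✓
(E=h, F=3): 1 row → D = F77 ✓
(E=i, F=1): 1 row → D = F53 ✓
(E=i, F=3): 1 row → D = F16 ✓
(E=k, F=1): 2 rows → D takes values {F89, F25} — violation
Two rows agree on {E, F} but differ on D, so {E, F} -> D does not hold.

No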